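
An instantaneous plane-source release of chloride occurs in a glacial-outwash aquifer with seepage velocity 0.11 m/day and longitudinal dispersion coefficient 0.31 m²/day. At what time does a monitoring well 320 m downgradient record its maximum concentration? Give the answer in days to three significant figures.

2880 days

For the 1D instantaneous-source solution, setting ∂C/∂t = 0 at fixed x gives v²t² + 2Dt − x² = 0, so t = (√(D² + v²x²) − D)/v².
√(D² + v²x²) = √(0.31² + 0.11² × 320²) = 35.20; v² = 0.0121.
t = (35.20 − 0.31)/0.0121 = 2880 days (vs. the pure-advection estimate x/v = 2910 d).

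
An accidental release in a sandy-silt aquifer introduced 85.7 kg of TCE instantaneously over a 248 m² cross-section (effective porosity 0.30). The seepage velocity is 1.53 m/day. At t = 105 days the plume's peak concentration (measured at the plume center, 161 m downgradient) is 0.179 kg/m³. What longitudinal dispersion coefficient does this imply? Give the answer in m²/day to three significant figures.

At the plume center C_max = M/(n_e·A·√(4πDt)), so D = M²/(4πt·(n_e·A·C_max)²).
n_e·A·C_max = 0.30 × 248 × 0.179 = 13.32 kg/m.
D = 85.7²/(4π × 105 × 13.32²) = 0.0314 m²/day.

0.0314 m²/day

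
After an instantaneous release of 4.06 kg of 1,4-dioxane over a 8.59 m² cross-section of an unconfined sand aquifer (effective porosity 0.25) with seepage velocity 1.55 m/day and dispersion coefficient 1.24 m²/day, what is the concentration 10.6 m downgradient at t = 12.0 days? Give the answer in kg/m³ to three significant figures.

For an instantaneous plane source, C(x,t) = M/(n_e·A·√(4πDt)) · exp(−(x−vt)²/(4Dt)), with n_e·A the pore (flow) area.
Plume center vt = 1.55 × 12.0 = 18.6 m, so the well at 10.6 m is 8 m upgradient of the peak.
√(4πDt) = 13.67 m, giving peak height M/(n_e·A·√(4πDt)) = 4.06/(0.25 × 8.59 × 13.67) = 0.1383 kg/m³.
(x−vt)²/(4Dt) = (-8)²/(4 × 1.24 × 12.0) = 1.075; exp(−1.075) = 0.3413.
C = 0.1383 × 0.3413 = 0.0472 kg/m³.

0.0472 kg/m³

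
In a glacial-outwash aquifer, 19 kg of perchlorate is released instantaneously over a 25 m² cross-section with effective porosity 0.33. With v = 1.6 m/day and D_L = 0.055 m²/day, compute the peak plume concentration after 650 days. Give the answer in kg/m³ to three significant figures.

The peak of an instantaneous 1D plume sits at x = vt; there the Gaussian factor is 1 and C_max = M/(n_e·A·√(4πDt)), where n_e·A is the pore area the mass is dissolved in.
√(4πDt) = √(4π × 0.055 × 650) = 21.20 m, so C_max = 19/(0.33 × 25 × 21.20) = 0.109 kg/m³.

0.109 kg/m³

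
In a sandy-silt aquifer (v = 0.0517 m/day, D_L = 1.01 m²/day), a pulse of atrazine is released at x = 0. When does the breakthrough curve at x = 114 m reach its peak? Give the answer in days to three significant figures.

1860 days

For the 1D instantaneous-source solution, setting ∂C/∂t = 0 at fixed x gives v²t² + 2Dt − x² = 0, so t = (√(D² + v²x²) − D)/v².
√(D² + v²x²) = √(1.01² + 0.0517² × 114²) = 5.980; v² = 0.00267289.
t = (5.980 − 1.01)/0.00267289 = 1860 days (vs. the pure-advection estimate x/v = 2210 d).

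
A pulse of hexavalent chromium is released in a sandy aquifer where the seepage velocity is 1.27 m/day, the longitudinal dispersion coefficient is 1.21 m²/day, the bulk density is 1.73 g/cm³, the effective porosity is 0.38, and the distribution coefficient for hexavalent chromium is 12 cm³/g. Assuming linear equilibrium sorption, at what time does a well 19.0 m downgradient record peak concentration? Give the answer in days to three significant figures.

792 days

Retardation factor R = 1 + ρ_b·K_d/n = 1 + 1.73 × 12/0.38 = 55.63.
Sorption retards both mechanisms: v_R = v/R = 0.02283 m/day, D_R = D/R = 0.02175 m²/day.
Peak time from v_R²t² + 2D_R t − x² = 0: t = (√(D_R² + v_R²x²) − D_R)/v_R².
√(D_R² + v_R²x²) = √(0.02175² + 0.02283² × 19.0²) = 0.4343; v_R² = 0.0005212.
t = (0.4343 − 0.02175)/0.0005212 = 792 days.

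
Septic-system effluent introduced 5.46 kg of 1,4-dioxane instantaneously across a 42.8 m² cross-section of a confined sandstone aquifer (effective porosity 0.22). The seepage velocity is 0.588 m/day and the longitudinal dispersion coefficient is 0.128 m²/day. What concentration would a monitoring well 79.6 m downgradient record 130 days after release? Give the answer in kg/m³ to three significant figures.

For an instantaneous plane source, C(x,t) = M/(n_e·A·√(4πDt)) · exp(−(x−vt)²/(4Dt)), with n_e·A the pore (flow) area.
Plume center vt = 0.588 × 130 = 76.44 m, so the well at 79.6 m is 3.16 m downgradient of the peak.
√(4πDt) = 14.46 m, giving peak height M/(n_e·A·√(4πDt)) = 5.46/(0.22 × 42.8 × 14.46) = 0.04010 kg/m³.
(x−vt)²/(4Dt) = (3.16)²/(4 × 0.128 × 130) = 0.1500; exp(−0.1500) = 0.8607.
C = 0.04010 × 0.8607 = 0.0345 kg/m³.

0.0345 kg/m³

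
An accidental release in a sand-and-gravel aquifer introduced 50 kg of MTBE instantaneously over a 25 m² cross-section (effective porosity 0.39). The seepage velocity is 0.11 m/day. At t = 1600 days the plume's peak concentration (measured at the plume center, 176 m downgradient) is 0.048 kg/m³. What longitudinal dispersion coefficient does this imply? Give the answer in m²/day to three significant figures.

0.568 m²/day

At the plume center C_max = M/(n_e·A·√(4πDt)), so D = M²/(4πt·(n_e·A·C_max)²).
n_e·A·C_max = 0.39 × 25 × 0.048 = 0.4680 kg/m.
D = 50²/(4π × 1600 × 0.4680²) = 0.568 m²/day.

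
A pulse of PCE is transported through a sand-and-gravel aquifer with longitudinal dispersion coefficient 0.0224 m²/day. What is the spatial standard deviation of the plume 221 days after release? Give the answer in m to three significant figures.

Dispersive spreading gives a Gaussian with σ² = 2Dt; advection only shifts the center.
σ = √(2 × 0.0224 × 221) = 3.15 m.

3.15 m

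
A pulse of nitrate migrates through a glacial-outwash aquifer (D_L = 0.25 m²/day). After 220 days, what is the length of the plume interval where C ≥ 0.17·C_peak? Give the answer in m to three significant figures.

39.5 m

The plume is Gaussian with σ = √(2Dt) = √(2 × 0.25 × 220) = 10.49 m.
C/C_peak = exp(−Δx²/(2σ²)) = 0.17 ⇒ Δx = σ·√(−2 ln 0.17) = 10.49 × 1.883 = 19.75 m.
Width = 2Δx = 39.5 m.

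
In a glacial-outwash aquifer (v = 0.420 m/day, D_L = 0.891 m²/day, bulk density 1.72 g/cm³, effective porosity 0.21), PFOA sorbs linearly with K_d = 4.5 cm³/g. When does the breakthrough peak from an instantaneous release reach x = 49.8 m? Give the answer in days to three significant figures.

Retardation factor R = 1 + ρ_b·K_d/n = 1 + 1.72 × 4.5/0.21 = 37.86.
Sorption retards both mechanisms: v_R = v/R = 0.01109 m/day, D_R = D/R = 0.02353 m²/day.
Peak time from v_R²t² + 2D_R t − x² = 0: t = (√(D_R² + v_R²x²) − D_R)/v_R².
√(D_R² + v_R²x²) = √(0.02353² + 0.01109² × 49.8²) = 0.5528; v_R² = 0.0001230.
t = (0.5528 − 0.02353)/0.0001230 = 4300 days.

4300 days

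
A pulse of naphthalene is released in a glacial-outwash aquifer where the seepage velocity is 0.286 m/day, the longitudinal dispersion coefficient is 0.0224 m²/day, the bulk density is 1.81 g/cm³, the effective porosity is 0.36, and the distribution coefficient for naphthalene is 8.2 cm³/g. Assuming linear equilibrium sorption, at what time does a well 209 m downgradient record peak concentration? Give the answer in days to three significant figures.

Retardation factor R = 1 + ρ_b·K_d/n = 1 + 1.81 × 8.2/0.36 = 42.23.
Sorption retards both mechanisms: v_R = v/R = 0.006772 m/day, D_R = D/R = 0.0005304 m²/day.
Peak time from v_R²t² + 2D_R t − x² = 0: t = (√(D_R² + v_R²x²) − D_R)/v_R².
√(D_R² + v_R²x²) = √(0.0005304² + 0.006772² × 209²) = 1.415; v_R² = 4.586e-05.
t = (1.415 − 0.0005304)/4.586e-05 = 30800 days.

30800 days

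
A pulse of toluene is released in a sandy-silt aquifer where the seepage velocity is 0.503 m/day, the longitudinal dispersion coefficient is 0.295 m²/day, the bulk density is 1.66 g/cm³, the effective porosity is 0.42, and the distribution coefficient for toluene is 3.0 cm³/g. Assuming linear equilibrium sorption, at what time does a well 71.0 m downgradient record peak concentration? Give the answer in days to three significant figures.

Retardation factor R = 1 + ρ_b·K_d/n = 1 + 1.66 × 3.0/0.42 = 12.86.
Sorption retards both mechanisms: v_R = v/R = 0.03911 m/day, D_R = D/R = 0.02294 m²/day.
Peak time from v_R²t² + 2D_R t − x² = 0: t = (√(D_R² + v_R²x²) − D_R)/v_R².
√(D_R² + v_R²x²) = √(0.02294² + 0.03911² × 71.0²) = 2.777; v_R² = 0.001530.
t = (2.777 − 0.02294)/0.001530 = 1800 days.

1800 days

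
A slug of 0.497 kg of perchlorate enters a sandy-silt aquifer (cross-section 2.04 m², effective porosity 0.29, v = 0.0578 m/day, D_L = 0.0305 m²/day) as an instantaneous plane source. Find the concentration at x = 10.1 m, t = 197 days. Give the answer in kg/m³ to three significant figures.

0.0902 kg/m³

For an instantaneous plane source, C(x,t) = M/(n_e·A·√(4πDt)) · exp(−(x−vt)²/(4Dt)), with n_e·A the pore (flow) area.
Plume center vt = 0.0578 × 197 = 11.3866 m, so the well at 10.1 m is 1.2866 m upgradient of the peak.
√(4πDt) = 8.689 m, giving peak height M/(n_e·A·√(4πDt)) = 0.497/(0.29 × 2.04 × 8.689) = 0.09668 kg/m³.
(x−vt)²/(4Dt) = (-1.2866)²/(4 × 0.0305 × 197) = 0.06887; exp(−0.06887) = 0.9334.
C = 0.09668 × 0.9334 = 0.0902 kg/m³.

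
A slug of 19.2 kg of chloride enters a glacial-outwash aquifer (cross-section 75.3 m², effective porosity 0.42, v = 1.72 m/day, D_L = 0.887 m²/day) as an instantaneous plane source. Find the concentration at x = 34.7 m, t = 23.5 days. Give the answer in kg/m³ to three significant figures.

0.0253 kg/m³

For an instantaneous plane source, C(x,t) = M/(n_e·A·√(4πDt)) · exp(−(x−vt)²/(4Dt)), with n_e·A the pore (flow) area.
Plume center vt = 1.72 × 23.5 = 40.42 m, so the well at 34.7 m is 5.72 m upgradient of the peak.
√(4πDt) = 16.18 m, giving peak height M/(n_e·A·√(4πDt)) = 19.2/(0.42 × 75.3 × 16.18) = 0.03752 kg/m³.
(x−vt)²/(4Dt) = (-5.72)²/(4 × 0.887 × 23.5) = 0.3924; exp(−0.3924) = 0.6754.
C = 0.03752 × 0.6754 = 0.0253 kg/m³.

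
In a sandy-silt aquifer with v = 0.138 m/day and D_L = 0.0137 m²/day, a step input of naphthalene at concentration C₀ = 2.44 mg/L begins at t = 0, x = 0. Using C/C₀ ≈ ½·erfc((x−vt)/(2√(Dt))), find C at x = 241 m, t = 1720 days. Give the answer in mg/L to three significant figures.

0.727 mg/L

For a continuous step input, C/C₀ ≈ ½·erfc((x−vt)/(2√(Dt))).
vt = 0.138 × 1720 = 237.36 m and 2√(Dt) = 2√(0.0137 × 1720) = 9.709 m.
Argument (x−vt)/(2√(Dt)) = (241 − 237.36)/9.709 = 0.3749; ½·erfc(0.3749) = 0.2980.
C = 2.44 × 0.2980 = 0.727 mg/L.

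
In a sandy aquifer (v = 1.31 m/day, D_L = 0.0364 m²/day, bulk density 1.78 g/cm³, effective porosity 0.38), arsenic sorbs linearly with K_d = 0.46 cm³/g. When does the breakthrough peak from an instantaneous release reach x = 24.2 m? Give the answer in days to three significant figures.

Retardation factor R = 1 + ρ_b·K_d/n = 1 + 1.78 × 0.46/0.38 = 3.155.
Sorption retards both mechanisms: v_R = v/R = 0.4152 m/day, D_R = D/R = 0.01154 m²/day.
Peak time from v_R²t² + 2D_R t − x² = 0: t = (√(D_R² + v_R²x²) − D_R)/v_R².
√(D_R² + v_R²x²) = √(0.01154² + 0.4152² × 24.2²) = 10.05; v_R² = 0.1724.
t = (10.05 − 0.01154)/0.1724 = 58.2 days.

58.2 days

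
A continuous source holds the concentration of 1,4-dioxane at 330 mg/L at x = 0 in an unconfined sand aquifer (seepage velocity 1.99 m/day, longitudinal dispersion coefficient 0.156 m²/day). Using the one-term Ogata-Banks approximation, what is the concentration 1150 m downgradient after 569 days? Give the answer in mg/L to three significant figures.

30.4 mg/L

For a continuous step input, C/C₀ ≈ ½·erfc((x−vt)/(2√(Dt))).
vt = 1.99 × 569 = 1132.31 m and 2√(Dt) = 2√(0.156 × 569) = 18.84 m.
Argument (x−vt)/(2√(Dt)) = (1150 − 1132.31)/18.84 = 0.9390; ½·erfc(0.9390) = 0.09210.
C = 330 × 0.09210 = 30.4 mg/L.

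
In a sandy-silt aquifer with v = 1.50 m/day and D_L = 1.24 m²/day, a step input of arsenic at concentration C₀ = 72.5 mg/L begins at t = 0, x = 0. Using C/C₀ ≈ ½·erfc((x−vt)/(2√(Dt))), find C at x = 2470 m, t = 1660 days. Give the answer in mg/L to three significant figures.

For a continuous step input, C/C₀ ≈ ½·erfc((x−vt)/(2√(Dt))).
vt = 1.50 × 1660 = 2490 m and 2√(Dt) = 2√(1.24 × 1660) = 90.74 m.
Argument (x−vt)/(2√(Dt)) = (2470 − 2490)/90.74 = -0.2204; ½·erfc(-0.2204) = 0.6224.
C = 72.5 × 0.6224 = 45.1 mg/L.

45.1 mg/L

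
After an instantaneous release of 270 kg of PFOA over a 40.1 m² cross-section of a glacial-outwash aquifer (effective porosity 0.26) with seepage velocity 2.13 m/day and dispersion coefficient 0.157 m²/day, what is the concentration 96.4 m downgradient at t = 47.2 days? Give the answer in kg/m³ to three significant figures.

1.51 kg/m³

For an instantaneous plane source, C(x,t) = M/(n_e·A·√(4πDt)) · exp(−(x−vt)²/(4Dt)), with n_e·A the pore (flow) area.
Plume center vt = 2.13 × 47.2 = 100.536 m, so the well at 96.4 m is 4.136 m upgradient of the peak.
√(4πDt) = 9.650 m, giving peak height M/(n_e·A·√(4πDt)) = 270/(0.26 × 40.1 × 9.650) = 2.684 kg/m³.
(x−vt)²/(4Dt) = (-4.136)²/(4 × 0.157 × 47.2) = 0.5771; exp(−0.5771) = 0.5615.
C = 2.684 × 0.5615 = 1.51 kg/m³.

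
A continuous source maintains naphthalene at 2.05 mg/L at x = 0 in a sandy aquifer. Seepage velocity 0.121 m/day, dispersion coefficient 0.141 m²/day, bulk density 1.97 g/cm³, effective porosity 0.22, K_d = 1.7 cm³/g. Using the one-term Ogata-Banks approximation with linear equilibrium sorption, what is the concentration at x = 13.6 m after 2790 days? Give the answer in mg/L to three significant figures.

Retardation factor R = 1 + ρ_b·K_d/n = 1 + 1.97 × 1.7/0.22 = 16.22.
Sorption retards both mechanisms: v_R = v/R = 0.007460 m/day, D_R = D/R = 0.008693 m²/day.
v_R·t = 0.007460 × 2790 = 20.8134 m; 2√(D_R t) = 9.850 m; argument = (13.6 − 20.8134)/9.850 = -0.7323.
C = C₀ × ½·erfc(-0.7323) = 2.05 × 0.8498 = 1.74 mg/L.

1.74 mg/L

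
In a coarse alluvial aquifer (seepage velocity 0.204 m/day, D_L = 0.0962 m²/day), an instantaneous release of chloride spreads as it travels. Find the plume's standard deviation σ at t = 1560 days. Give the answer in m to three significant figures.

Dispersive spreading gives a Gaussian with σ² = 2Dt; advection only shifts the center.
σ = √(2 × 0.0962 × 1560) = 17.3 m.

17.3 m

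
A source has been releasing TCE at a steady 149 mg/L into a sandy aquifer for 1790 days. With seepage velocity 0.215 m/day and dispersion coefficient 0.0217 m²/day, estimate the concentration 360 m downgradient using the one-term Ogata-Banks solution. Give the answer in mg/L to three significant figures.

149 mg/L

For a continuous step input, C/C₀ ≈ ½·erfc((x−vt)/(2√(Dt))).
vt = 0.215 × 1790 = 384.85 m and 2√(Dt) = 2√(0.0217 × 1790) = 12.46 m.
Argument (x−vt)/(2√(Dt)) = (360 − 384.85)/12.46 = -1.994; ½·erfc(-1.994) = 0.9976.
C = 149 × 0.9976 = 149 mg/L.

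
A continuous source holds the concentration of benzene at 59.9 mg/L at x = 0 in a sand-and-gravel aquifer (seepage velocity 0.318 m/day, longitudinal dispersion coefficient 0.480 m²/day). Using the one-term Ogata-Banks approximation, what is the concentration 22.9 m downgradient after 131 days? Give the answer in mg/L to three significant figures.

57.1 mg/L

For a continuous step input, C/C₀ ≈ ½·erfc((x−vt)/(2√(Dt))).
vt = 0.318 × 131 = 41.658 m and 2√(Dt) = 2√(0.480 × 131) = 15.86 m.
Argument (x−vt)/(2√(Dt)) = (22.9 − 41.658)/15.86 = -1.183; ½·erfc(-1.183) = 0.9528.
C = 59.9 × 0.9528 = 57.1 mg/L.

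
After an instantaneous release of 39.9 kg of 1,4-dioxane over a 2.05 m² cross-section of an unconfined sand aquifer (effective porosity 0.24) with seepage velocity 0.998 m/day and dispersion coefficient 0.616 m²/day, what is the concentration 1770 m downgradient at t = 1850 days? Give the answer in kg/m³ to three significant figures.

0.189 kg/m³

For an instantaneous plane source, C(x,t) = M/(n_e·A·√(4πDt)) · exp(−(x−vt)²/(4Dt)), with n_e·A the pore (flow) area.
Plume center vt = 0.998 × 1850 = 1846.3 m, so the well at 1770 m is 76.3 m upgradient of the peak.
√(4πDt) = 119.7 m, giving peak height M/(n_e·A·√(4πDt)) = 39.9/(0.24 × 2.05 × 119.7) = 0.6775 kg/m³.
(x−vt)²/(4Dt) = (-76.3)²/(4 × 0.616 × 1850) = 1.277; exp(−1.277) = 0.2789.
C = 0.6775 × 0.2789 = 0.189 kg/m³.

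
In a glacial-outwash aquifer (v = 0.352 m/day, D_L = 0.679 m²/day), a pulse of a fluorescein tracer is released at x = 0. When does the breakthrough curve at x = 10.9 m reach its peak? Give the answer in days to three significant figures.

26.0 days

For the 1D instantaneous-source solution, setting ∂C/∂t = 0 at fixed x gives v²t² + 2Dt − x² = 0, so t = (√(D² + v²x²) − D)/v².
√(D² + v²x²) = √(0.679² + 0.352² × 10.9²) = 3.896; v² = 0.123904.
t = (3.896 − 0.679)/0.123904 = 26.0 days (vs. the pure-advection estimate x/v = 31.0 d).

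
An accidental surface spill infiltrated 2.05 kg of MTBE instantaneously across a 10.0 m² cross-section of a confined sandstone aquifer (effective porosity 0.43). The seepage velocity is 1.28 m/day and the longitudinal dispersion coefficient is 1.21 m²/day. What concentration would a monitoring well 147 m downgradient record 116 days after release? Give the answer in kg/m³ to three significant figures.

0.0113 kg/m³

For an instantaneous plane source, C(x,t) = M/(n_e·A·√(4πDt)) · exp(−(x−vt)²/(4Dt)), with n_e·A the pore (flow) area.
Plume center vt = 1.28 × 116 = 148.48 m, so the well at 147 m is 1.48 m upgradient of the peak.
√(4πDt) = 42.00 m, giving peak height M/(n_e·A·√(4πDt)) = 2.05/(0.43 × 10.0 × 42.00) = 0.01135 kg/m³.
(x−vt)²/(4Dt) = (-1.48)²/(4 × 1.21 × 116) = 0.003901; exp(−0.003901) = 0.9961.
C = 0.01135 × 0.9961 = 0.0113 kg/m³.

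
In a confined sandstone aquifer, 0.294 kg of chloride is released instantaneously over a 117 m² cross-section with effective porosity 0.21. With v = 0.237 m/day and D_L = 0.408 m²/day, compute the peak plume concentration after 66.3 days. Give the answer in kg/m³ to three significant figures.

0.000649 kg/m³

The peak of an instantaneous 1D plume sits at x = vt; there the Gaussian factor is 1 and C_max = M/(n_e·A·√(4πDt)), where n_e·A is the pore area the mass is dissolved in.
√(4πDt) = √(4π × 0.408 × 66.3) = 18.44 m, so C_max = 0.294/(0.21 × 117 × 18.44) = 0.000649 kg/m³.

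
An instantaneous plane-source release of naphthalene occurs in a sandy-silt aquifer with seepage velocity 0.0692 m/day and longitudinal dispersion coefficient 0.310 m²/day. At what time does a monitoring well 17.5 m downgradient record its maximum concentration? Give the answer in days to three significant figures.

For the 1D instantaneous-source solution, setting ∂C/∂t = 0 at fixed x gives v²t² + 2Dt − x² = 0, so t = (√(D² + v²x²) − D)/v².
√(D² + v²x²) = √(0.310² + 0.0692² × 17.5²) = 1.250; v² = 0.00478864.
t = (1.250 − 0.310)/0.00478864 = 196 days (vs. the pure-advection estimate x/v = 253 d).

196 days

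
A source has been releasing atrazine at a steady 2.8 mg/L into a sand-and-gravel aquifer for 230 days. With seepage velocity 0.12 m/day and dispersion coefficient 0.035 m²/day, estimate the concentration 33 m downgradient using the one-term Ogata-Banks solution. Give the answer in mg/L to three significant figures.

For a continuous step input, C/C₀ ≈ ½·erfc((x−vt)/(2√(Dt))).
vt = 0.12 × 230 = 27.6 m and 2√(Dt) = 2√(0.035 × 230) = 5.675 m.
Argument (x−vt)/(2√(Dt)) = (33 − 27.6)/5.675 = 0.9515; ½·erfc(0.9515) = 0.08921.
C = 2.8 × 0.08921 = 0.250 mg/L.

0.250 mg/L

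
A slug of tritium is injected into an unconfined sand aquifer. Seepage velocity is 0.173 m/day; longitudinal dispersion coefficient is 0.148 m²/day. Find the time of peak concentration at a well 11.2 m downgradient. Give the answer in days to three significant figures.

For the 1D instantaneous-source solution, setting ∂C/∂t = 0 at fixed x gives v²t² + 2Dt − x² = 0, so t = (√(D² + v²x²) − D)/v².
√(D² + v²x²) = √(0.148² + 0.173² × 11.2²) = 1.943; v² = 0.029929.
t = (1.943 − 0.148)/0.029929 = 60.0 days (vs. the pure-advection estimate x/v = 64.7 d).

60.0 days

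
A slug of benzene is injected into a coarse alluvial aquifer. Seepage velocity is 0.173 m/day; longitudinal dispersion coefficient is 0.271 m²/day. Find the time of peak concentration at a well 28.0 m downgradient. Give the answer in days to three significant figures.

153 days

For the 1D instantaneous-source solution, setting ∂C/∂t = 0 at fixed x gives v²t² + 2Dt − x² = 0, so t = (√(D² + v²x²) − D)/v².
√(D² + v²x²) = √(0.271² + 0.173² × 28.0²) = 4.852; v² = 0.029929.
t = (4.852 − 0.271)/0.029929 = 153 days (vs. the pure-advection estimate x/v = 162 d).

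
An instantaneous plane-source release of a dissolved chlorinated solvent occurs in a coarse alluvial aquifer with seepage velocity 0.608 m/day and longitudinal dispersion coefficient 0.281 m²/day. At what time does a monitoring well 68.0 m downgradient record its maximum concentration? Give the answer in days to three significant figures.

For the 1D instantaneous-source solution, setting ∂C/∂t = 0 at fixed x gives v²t² + 2Dt − x² = 0, so t = (√(D² + v²x²) − D)/v².
√(D² + v²x²) = √(0.281² + 0.608² × 68.0²) = 41.34; v² = 0.369664.
t = (41.34 − 0.281)/0.369664 = 111 days (vs. the pure-advection estimate x/v = 112 d).

111 days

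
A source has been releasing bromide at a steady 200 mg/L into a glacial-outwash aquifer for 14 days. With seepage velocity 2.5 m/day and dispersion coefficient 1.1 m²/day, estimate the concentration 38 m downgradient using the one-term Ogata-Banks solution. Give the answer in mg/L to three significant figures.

For a continuous step input, C/C₀ ≈ ½·erfc((x−vt)/(2√(Dt))).
vt = 2.5 × 14 = 35 m and 2√(Dt) = 2√(1.1 × 14) = 7.849 m.
Argument (x−vt)/(2√(Dt)) = (38 − 35)/7.849 = 0.3822; ½·erfc(0.3822) = 0.2944.
C = 200 × 0.2944 = 58.9 mg/L.

58.9 mg/L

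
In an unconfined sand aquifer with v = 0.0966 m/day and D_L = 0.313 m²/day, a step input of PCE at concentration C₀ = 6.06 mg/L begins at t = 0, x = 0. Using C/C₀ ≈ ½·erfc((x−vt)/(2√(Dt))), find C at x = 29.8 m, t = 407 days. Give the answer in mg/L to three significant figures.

For a continuous step input, C/C₀ ≈ ½·erfc((x−vt)/(2√(Dt))).
vt = 0.0966 × 407 = 39.3162 m and 2√(Dt) = 2√(0.313 × 407) = 22.57 m.
Argument (x−vt)/(2√(Dt)) = (29.8 − 39.3162)/22.57 = -0.4216; ½·erfc(-0.4216) = 0.7245.
C = 6.06 × 0.7245 = 4.39 mg/L.

4.39 mg/L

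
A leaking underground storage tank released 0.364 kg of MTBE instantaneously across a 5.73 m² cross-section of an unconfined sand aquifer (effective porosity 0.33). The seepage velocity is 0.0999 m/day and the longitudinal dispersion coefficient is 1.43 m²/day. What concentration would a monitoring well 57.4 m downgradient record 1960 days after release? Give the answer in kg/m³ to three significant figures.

0.000186 kg/m³

For an instantaneous plane source, C(x,t) = M/(n_e·A·√(4πDt)) · exp(−(x−vt)²/(4Dt)), with n_e·A the pore (flow) area.
Plume center vt = 0.0999 × 1960 = 195.804 m, so the well at 57.4 m is 138.404 m upgradient of the peak.
√(4πDt) = 187.7 m, giving peak height M/(n_e·A·√(4πDt)) = 0.364/(0.33 × 5.73 × 187.7) = 0.001026 kg/m³.
(x−vt)²/(4Dt) = (-138.404)²/(4 × 1.43 × 1960) = 1.709; exp(−1.709) = 0.1810.
C = 0.001026 × 0.1810 = 0.000186 kg/m³.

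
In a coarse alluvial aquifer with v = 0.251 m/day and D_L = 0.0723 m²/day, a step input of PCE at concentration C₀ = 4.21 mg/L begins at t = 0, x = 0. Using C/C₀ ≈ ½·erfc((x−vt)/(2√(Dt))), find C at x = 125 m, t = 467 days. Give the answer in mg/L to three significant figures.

0.723 mg/L

For a continuous step input, C/C₀ ≈ ½·erfc((x−vt)/(2√(Dt))).
vt = 0.251 × 467 = 117.217 m and 2√(Dt) = 2√(0.0723 × 467) = 11.62 m.
Argument (x−vt)/(2√(Dt)) = (125 − 117.217)/11.62 = 0.6698; ½·erfc(0.6698) = 0.1718.
C = 4.21 × 0.1718 = 0.723 mg/L.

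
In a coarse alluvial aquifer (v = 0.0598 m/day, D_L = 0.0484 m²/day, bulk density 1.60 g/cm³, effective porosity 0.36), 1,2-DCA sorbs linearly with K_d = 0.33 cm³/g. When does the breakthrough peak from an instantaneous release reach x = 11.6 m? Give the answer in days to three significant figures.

446 days

Retardation factor R = 1 + ρ_b·K_d/n = 1 + 1.60 × 0.33/0.36 = 2.467.
Sorption retards both mechanisms: v_R = v/R = 0.02424 m/day, D_R = D/R = 0.01962 m²/day.
Peak time from v_R²t² + 2D_R t − x² = 0: t = (√(D_R² + v_R²x²) − D_R)/v_R².
√(D_R² + v_R²x²) = √(0.01962² + 0.02424² × 11.6²) = 0.2819; v_R² = 0.0005876.
t = (0.2819 − 0.01962)/0.0005876 = 446 days.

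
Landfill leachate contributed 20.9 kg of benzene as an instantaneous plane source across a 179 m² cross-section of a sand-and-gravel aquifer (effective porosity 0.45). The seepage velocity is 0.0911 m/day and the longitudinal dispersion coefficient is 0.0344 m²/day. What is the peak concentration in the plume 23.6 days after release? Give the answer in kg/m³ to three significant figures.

0.0812 kg/m³

The peak of an instantaneous 1D plume sits at x = vt; there the Gaussian factor is 1 and C_max = M/(n_e·A·√(4πDt)), where n_e·A is the pore area the mass is dissolved in.
√(4πDt) = √(4π × 0.0344 × 23.6) = 3.194 m, so C_max = 20.9/(0.45 × 179 × 3.194) = 0.0812 kg/m³.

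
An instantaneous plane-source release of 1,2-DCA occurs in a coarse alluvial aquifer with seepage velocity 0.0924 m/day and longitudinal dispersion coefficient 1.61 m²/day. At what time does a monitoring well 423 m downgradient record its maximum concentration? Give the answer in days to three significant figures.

4390 days

For the 1D instantaneous-source solution, setting ∂C/∂t = 0 at fixed x gives v²t² + 2Dt − x² = 0, so t = (√(D² + v²x²) − D)/v².
√(D² + v²x²) = √(1.61² + 0.0924² × 423²) = 39.12; v² = 0.00853776.
t = (39.12 − 1.61)/0.00853776 = 4390 days (vs. the pure-advection estimate x/v = 4580 d).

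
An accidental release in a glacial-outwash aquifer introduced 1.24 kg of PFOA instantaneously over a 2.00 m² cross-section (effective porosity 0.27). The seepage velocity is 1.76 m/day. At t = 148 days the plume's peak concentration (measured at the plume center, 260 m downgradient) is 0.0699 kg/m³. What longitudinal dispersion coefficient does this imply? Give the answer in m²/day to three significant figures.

At the plume center C_max = M/(n_e·A·√(4πDt)), so D = M²/(4πt·(n_e·A·C_max)²).
n_e·A·C_max = 0.27 × 2.00 × 0.0699 = 0.03775 kg/m.
D = 1.24²/(4π × 148 × 0.03775²) = 0.580 m²/day.

0.580 m²/day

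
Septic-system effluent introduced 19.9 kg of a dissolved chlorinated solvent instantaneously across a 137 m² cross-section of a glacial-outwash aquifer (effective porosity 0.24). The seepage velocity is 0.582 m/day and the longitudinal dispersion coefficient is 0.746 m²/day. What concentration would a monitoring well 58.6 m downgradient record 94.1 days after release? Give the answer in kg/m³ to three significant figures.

0.0193 kg/m³

For an instantaneous plane source, C(x,t) = M/(n_e·A·√(4πDt)) · exp(−(x−vt)²/(4Dt)), with n_e·A the pore (flow) area.
Plume center vt = 0.582 × 94.1 = 54.7662 m, so the well at 58.6 m is 3.8338 m downgradient of the peak.
√(4πDt) = 29.70 m, giving peak height M/(n_e·A·√(4πDt)) = 19.9/(0.24 × 137 × 29.70) = 0.02038 kg/m³.
(x−vt)²/(4Dt) = (3.8338)²/(4 × 0.746 × 94.1) = 0.05234; exp(−0.05234) = 0.9490.
C = 0.02038 × 0.9490 = 0.0193 kg/m³.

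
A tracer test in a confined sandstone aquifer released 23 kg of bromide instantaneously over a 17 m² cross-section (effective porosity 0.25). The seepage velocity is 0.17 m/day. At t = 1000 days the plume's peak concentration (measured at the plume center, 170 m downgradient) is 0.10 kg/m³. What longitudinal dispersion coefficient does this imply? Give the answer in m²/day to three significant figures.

0.233 m²/day

At the plume center C_max = M/(n_e·A·√(4πDt)), so D = M²/(4πt·(n_e·A·C_max)²).
n_e·A·C_max = 0.25 × 17 × 0.10 = 0.4250 kg/m.
D = 23²/(4π × 1000 × 0.4250²) = 0.233 m²/day.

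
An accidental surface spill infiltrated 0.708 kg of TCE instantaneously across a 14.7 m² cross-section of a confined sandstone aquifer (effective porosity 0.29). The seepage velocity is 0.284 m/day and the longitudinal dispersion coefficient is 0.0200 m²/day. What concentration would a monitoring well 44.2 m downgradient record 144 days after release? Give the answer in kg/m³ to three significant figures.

For an instantaneous plane source, C(x,t) = M/(n_e·A·√(4πDt)) · exp(−(x−vt)²/(4Dt)), with n_e·A the pore (flow) area.
Plume center vt = 0.284 × 144 = 40.896 m, so the well at 44.2 m is 3.304 m downgradient of the peak.
√(4πDt) = 6.016 m, giving peak height M/(n_e·A·√(4πDt)) = 0.708/(0.29 × 14.7 × 6.016) = 0.02761 kg/m³.
(x−vt)²/(4Dt) = (3.304)²/(4 × 0.0200 × 144) = 0.9476; exp(−0.9476) = 0.3877.
C = 0.02761 × 0.3877 = 0.0107 kg/m³.

0.0107 kg/m³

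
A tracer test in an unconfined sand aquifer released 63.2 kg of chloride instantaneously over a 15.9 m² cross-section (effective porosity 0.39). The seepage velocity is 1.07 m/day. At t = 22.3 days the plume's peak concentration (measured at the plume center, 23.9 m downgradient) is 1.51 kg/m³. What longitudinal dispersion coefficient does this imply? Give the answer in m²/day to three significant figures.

At the plume center C_max = M/(n_e·A·√(4πDt)), so D = M²/(4πt·(n_e·A·C_max)²).
n_e·A·C_max = 0.39 × 15.9 × 1.51 = 9.364 kg/m.
D = 63.2²/(4π × 22.3 × 9.364²) = 0.163 m²/day.

0.163 m²/day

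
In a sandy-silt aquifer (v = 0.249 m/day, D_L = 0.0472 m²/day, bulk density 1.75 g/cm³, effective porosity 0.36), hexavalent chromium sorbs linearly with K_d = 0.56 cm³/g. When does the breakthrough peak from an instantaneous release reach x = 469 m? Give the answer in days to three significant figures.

Retardation factor R = 1 + ρ_b·K_d/n = 1 + 1.75 × 0.56/0.36 = 3.722.
Sorption retards both mechanisms: v_R = v/R = 0.06690 m/day, D_R = D/R = 0.01268 m²/day.
Peak time from v_R²t² + 2D_R t − x² = 0: t = (√(D_R² + v_R²x²) − D_R)/v_R².
√(D_R² + v_R²x²) = √(0.01268² + 0.06690² × 469²) = 31.38; v_R² = 0.004476.
t = (31.38 − 0.01268)/0.004476 = 7010 days.

7010 days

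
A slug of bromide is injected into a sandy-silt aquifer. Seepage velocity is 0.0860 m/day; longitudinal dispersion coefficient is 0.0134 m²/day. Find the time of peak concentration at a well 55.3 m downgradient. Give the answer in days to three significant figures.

641 days

For the 1D instantaneous-source solution, setting ∂C/∂t = 0 at fixed x gives v²t² + 2Dt − x² = 0, so t = (√(D² + v²x²) − D)/v².
√(D² + v²x²) = √(0.0134² + 0.0860² × 55.3²) = 4.756; v² = 0.007396.
t = (4.756 − 0.0134)/0.007396 = 641 days (vs. the pure-advection estimate x/v = 643 d).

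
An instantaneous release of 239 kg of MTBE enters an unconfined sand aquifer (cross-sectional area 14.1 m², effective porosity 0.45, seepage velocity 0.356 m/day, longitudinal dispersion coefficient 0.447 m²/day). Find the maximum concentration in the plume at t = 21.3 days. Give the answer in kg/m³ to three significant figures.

3.44 kg/m³

The peak of an instantaneous 1D plume sits at x = vt; there the Gaussian factor is 1 and C_max = M/(n_e·A·√(4πDt)), where n_e·A is the pore area the mass is dissolved in.
√(4πDt) = √(4π × 0.447 × 21.3) = 10.94 m, so C_max = 239/(0.45 × 14.1 × 10.94) = 3.44 kg/m³.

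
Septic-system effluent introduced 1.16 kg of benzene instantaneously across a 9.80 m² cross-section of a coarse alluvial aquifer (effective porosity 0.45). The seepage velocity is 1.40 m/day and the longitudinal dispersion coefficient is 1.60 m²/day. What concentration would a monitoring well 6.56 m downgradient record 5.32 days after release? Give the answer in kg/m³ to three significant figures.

0.0249 kg/m³

For an instantaneous plane source, C(x,t) = M/(n_e·A·√(4πDt)) · exp(−(x−vt)²/(4Dt)), with n_e·A the pore (flow) area.
Plume center vt = 1.40 × 5.32 = 7.448 m, so the well at 6.56 m is 0.888 m upgradient of the peak.
√(4πDt) = 10.34 m, giving peak height M/(n_e·A·√(4πDt)) = 1.16/(0.45 × 9.80 × 10.34) = 0.02544 kg/m³.
(x−vt)²/(4Dt) = (-0.888)²/(4 × 1.60 × 5.32) = 0.02316; exp(−0.02316) = 0.9771.
C = 0.02544 × 0.9771 = 0.0249 kg/m³.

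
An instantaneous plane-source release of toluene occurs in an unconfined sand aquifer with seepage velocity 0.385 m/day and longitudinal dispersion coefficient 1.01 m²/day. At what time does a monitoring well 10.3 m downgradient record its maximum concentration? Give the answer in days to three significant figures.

20.8 days

For the 1D instantaneous-source solution, setting ∂C/∂t = 0 at fixed x gives v²t² + 2Dt − x² = 0, so t = (√(D² + v²x²) − D)/v².
√(D² + v²x²) = √(1.01² + 0.385² × 10.3²) = 4.092; v² = 0.148225.
t = (4.092 − 1.01)/0.148225 = 20.8 days (vs. the pure-advection estimate x/v = 26.8 d).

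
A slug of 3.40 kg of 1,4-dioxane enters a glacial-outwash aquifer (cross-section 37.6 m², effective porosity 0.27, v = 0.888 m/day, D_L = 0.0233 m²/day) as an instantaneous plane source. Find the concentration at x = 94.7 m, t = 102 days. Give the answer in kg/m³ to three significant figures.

For an instantaneous plane source, C(x,t) = M/(n_e·A·√(4πDt)) · exp(−(x−vt)²/(4Dt)), with n_e·A the pore (flow) area.
Plume center vt = 0.888 × 102 = 90.576 m, so the well at 94.7 m is 4.124 m downgradient of the peak.
√(4πDt) = 5.465 m, giving peak height M/(n_e·A·√(4πDt)) = 3.40/(0.27 × 37.6 × 5.465) = 0.06128 kg/m³.
(x−vt)²/(4Dt) = (4.124)²/(4 × 0.0233 × 102) = 1.789; exp(−1.789) = 0.1671.
C = 0.06128 × 0.1671 = 0.0102 kg/m³.

0.0102 kg/m³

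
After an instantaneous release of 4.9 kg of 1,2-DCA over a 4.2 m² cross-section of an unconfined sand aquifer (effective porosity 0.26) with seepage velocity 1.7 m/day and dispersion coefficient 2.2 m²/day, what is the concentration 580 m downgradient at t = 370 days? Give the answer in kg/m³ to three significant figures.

For an instantaneous plane source, C(x,t) = M/(n_e·A·√(4πDt)) · exp(−(x−vt)²/(4Dt)), with n_e·A the pore (flow) area.
Plume center vt = 1.7 × 370 = 629 m, so the well at 580 m is 49 m upgradient of the peak.
√(4πDt) = 101.1 m, giving peak height M/(n_e·A·√(4πDt)) = 4.9/(0.26 × 4.2 × 101.1) = 0.04438 kg/m³.
(x−vt)²/(4Dt) = (-49)²/(4 × 2.2 × 370) = 0.7374; exp(−0.7374) = 0.4784.
C = 0.04438 × 0.4784 = 0.0212 kg/m³.

0.0212 kg/m³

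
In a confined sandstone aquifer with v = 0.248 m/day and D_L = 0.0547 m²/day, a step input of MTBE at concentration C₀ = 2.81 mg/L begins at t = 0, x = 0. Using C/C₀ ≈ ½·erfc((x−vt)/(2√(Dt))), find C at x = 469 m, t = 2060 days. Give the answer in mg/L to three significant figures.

For a continuous step input, C/C₀ ≈ ½·erfc((x−vt)/(2√(Dt))).
vt = 0.248 × 2060 = 510.88 m and 2√(Dt) = 2√(0.0547 × 2060) = 21.23 m.
Argument (x−vt)/(2√(Dt)) = (469 − 510.88)/21.23 = -1.973; ½·erfc(-1.973) = 0.9974.
C = 2.81 × 0.9974 = 2.80 mg/L.

2.80 mg/L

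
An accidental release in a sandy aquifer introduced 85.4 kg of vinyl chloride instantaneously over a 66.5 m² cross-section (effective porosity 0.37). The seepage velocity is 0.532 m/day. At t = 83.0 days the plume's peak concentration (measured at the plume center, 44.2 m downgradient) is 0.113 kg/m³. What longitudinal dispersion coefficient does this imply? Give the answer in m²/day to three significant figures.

0.905 m²/day

At the plume center C_max = M/(n_e·A·√(4πDt)), so D = M²/(4πt·(n_e·A·C_max)²).
n_e·A·C_max = 0.37 × 66.5 × 0.113 = 2.780 kg/m.
D = 85.4²/(4π × 83.0 × 2.780²) = 0.905 m²/day.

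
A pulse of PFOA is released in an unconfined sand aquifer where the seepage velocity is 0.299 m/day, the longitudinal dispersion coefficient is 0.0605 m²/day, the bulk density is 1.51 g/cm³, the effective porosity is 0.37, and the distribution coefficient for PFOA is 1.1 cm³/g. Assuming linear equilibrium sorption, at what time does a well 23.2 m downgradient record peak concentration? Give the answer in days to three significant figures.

Retardation factor R = 1 + ρ_b·K_d/n = 1 + 1.51 × 1.1/0.37 = 5.489.
Sorption retards both mechanisms: v_R = v/R = 0.05447 m/day, D_R = D/R = 0.01102 m²/day.
Peak time from v_R²t² + 2D_R t − x² = 0: t = (√(D_R² + v_R²x²) − D_R)/v_R².
√(D_R² + v_R²x²) = √(0.01102² + 0.05447² × 23.2²) = 1.264; v_R² = 0.002967.
t = (1.264 − 0.01102)/0.002967 = 422 days.

422 days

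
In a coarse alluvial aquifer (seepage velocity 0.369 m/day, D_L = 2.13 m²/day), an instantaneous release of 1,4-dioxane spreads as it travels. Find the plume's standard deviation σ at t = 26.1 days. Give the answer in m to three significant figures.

10.5 m

Dispersive spreading gives a Gaussian with σ² = 2Dt; advection only shifts the center.
σ = √(2 × 2.13 × 26.1) = 10.5 m.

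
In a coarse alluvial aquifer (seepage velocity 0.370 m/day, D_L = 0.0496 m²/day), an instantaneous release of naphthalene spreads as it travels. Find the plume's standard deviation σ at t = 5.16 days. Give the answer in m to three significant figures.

Dispersive spreading gives a Gaussian with σ² = 2Dt; advection only shifts the center.
σ = √(2 × 0.0496 × 5.16) = 0.715 m.

0.715 m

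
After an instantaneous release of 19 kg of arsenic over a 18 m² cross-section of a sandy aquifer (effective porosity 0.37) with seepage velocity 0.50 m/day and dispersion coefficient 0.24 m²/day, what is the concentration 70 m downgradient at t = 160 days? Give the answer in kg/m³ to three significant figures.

0.0677 kg/m³

For an instantaneous plane source, C(x,t) = M/(n_e·A·√(4πDt)) · exp(−(x−vt)²/(4Dt)), with n_e·A the pore (flow) area.
Plume center vt = 0.50 × 160 = 80 m, so the well at 70 m is 10 m upgradient of the peak.
√(4πDt) = 21.97 m, giving peak height M/(n_e·A·√(4πDt)) = 19/(0.37 × 18 × 21.97) = 0.1299 kg/m³.
(x−vt)²/(4Dt) = (-10)²/(4 × 0.24 × 160) = 0.6510; exp(−0.6510) = 0.5215.
C = 0.1299 × 0.5215 = 0.0677 kg/m³.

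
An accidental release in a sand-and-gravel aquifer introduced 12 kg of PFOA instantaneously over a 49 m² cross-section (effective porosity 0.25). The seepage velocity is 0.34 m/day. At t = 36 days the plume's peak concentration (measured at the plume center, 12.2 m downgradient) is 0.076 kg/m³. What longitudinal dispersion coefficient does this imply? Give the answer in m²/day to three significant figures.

At the plume center C_max = M/(n_e·A·√(4πDt)), so D = M²/(4πt·(n_e·A·C_max)²).
n_e·A·C_max = 0.25 × 49 × 0.076 = 0.9310 kg/m.
D = 12²/(4π × 36 × 0.9310²) = 0.367 m²/day.

0.367 m²/day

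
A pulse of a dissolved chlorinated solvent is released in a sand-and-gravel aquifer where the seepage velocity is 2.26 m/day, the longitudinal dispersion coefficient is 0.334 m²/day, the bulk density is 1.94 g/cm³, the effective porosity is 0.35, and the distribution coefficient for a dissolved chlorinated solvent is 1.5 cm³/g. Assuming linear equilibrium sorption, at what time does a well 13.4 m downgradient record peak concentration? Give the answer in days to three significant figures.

54.6 days

Retardation factor R = 1 + ρ_b·K_d/n = 1 + 1.94 × 1.5/0.35 = 9.314.
Sorption retards both mechanisms: v_R = v/R = 0.2426 m/day, D_R = D/R = 0.03586 m²/day.
Peak time from v_R²t² + 2D_R t − x² = 0: t = (√(D_R² + v_R²x²) − D_R)/v_R².
√(D_R² + v_R²x²) = √(0.03586² + 0.2426² × 13.4²) = 3.251; v_R² = 0.05885.
t = (3.251 − 0.03586)/0.05885 = 54.6 days.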